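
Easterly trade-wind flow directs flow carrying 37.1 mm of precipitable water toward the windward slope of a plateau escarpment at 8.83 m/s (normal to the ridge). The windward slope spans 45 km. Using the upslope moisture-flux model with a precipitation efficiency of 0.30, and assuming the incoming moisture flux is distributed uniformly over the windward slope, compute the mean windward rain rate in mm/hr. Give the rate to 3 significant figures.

R ≈ 7.86 mm/hr

Incoming column moisture flux per unit ridge length: F = V × PW = 8.83 × 37.1 = 327.593 mm·m/s.
Spread over the 45 km slope with efficiency ε = 0.30: R = ε·F/W = 0.30 × 327.593 / 45000 m = 2.184e-03 mm/s.
R = 2.184e-03 × 3600 = 7.86 mm/hr.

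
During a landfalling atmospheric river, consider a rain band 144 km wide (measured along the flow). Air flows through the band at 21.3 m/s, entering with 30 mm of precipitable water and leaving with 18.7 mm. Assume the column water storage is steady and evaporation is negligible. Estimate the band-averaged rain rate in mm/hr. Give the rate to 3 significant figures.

R ≈ 6.02 mm/hr

Column moisture flux per unit crosswind length is F = V × PW.
Inflow: F_in = 21.3 × 30 = 639 mm·m/s
Outflow: F_out = 21.3 × 18.7 = 398.31 mm·m/s
Steady-state rate R = (F_in − F_out)/L = (639 − 398.31) / 144000 m = 1.671e-03 mm/s.
R = 1.671e-03 × 3600 = 6.02 mm/hr.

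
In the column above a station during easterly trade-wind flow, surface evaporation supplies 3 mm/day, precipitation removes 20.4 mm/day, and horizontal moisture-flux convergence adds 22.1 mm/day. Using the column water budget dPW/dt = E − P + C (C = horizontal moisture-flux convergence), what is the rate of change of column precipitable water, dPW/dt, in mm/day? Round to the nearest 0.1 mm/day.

dPW/dt ≈ 4.7 mm/day

dPW/dt = E − P + C = 3 − 20.4 + (22.1) = 4.7 mm/day.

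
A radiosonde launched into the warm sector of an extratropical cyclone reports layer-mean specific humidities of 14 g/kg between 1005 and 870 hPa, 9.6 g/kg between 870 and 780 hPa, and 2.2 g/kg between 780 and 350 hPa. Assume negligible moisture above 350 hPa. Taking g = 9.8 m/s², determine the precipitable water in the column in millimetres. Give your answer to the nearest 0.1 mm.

PW ≈ 37.8 mm

Precipitable water is the column-integrated vapour mass per unit area: PW = (1/g) Σ q̄ Δp, with q in kg/kg and Δp in Pa (1 kg/m² of water = 1 mm).
Layer 1005–870 hPa: Δp = 135 hPa = 13500 Pa, q̄ = 0.014 kg/kg → 0.014 × 13500 / 9.8 = 19.29 mm
Layer 870–780 hPa: Δp = 90 hPa = 9000 Pa, q̄ = 0.0096 kg/kg → 0.0096 × 9000 / 9.8 = 8.82 mm
Layer 780–350 hPa: Δp = 430 hPa = 43000 Pa, q̄ = 0.0022 kg/kg → 0.0022 × 43000 / 9.8 = 9.65 mm
PW = 19.29 + 8.82 + 9.65 = 37.76 ≈ 37.8 mm.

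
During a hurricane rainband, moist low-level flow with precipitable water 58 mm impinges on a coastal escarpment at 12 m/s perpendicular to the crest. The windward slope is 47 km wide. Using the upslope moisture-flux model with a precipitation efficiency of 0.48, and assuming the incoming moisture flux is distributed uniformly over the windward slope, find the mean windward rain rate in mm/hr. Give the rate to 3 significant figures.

R ≈ 25.6 mm/hr

Incoming column moisture flux per unit ridge length: F = V × PW = 12 × 58 = 696 mm·m/s.
Spread over the 47 km slope with efficiency ε = 0.48: R = ε·F/W = 0.48 × 696 / 47000 m = 7.108e-03 mm/s.
R = 7.108e-03 × 3600 = 25.6 mm/hr.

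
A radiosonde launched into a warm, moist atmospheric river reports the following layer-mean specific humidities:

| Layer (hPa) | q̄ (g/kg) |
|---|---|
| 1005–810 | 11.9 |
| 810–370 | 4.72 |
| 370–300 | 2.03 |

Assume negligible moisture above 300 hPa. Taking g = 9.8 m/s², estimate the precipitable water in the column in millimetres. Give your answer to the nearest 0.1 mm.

Precipitable water is the column-integrated vapour mass per unit area: PW = (1/g) Σ q̄ Δp, with q in kg/kg and Δp in Pa (1 kg/m² of water = 1 mm).
Layer 1005–810 hPa: Δp = 195 hPa = 19500 Pa, q̄ = 0.0119 kg/kg → 0.0119 × 19500 / 9.8 = 23.68 mm
Layer 810–370 hPa: Δp = 440 hPa = 44000 Pa, q̄ = 0.00472 kg/kg → 0.00472 × 44000 / 9.8 = 21.19 mm
Layer 370–300 hPa: Δp = 70 hPa = 7000 Pa, q̄ = 0.00203 kg/kg → 0.00203 × 7000 / 9.8 = 1.45 mm
PW = 23.68 + 21.19 + 1.45 = 46.32 ≈ 46.3 mm.

PW ≈ 46.3 mm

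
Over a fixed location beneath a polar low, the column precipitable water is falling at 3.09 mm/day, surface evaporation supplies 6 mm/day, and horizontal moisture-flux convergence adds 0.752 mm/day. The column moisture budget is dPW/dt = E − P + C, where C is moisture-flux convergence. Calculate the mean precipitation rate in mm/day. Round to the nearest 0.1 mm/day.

dPW/dt = -3.09 mm/day.
P = E + C − dPW/dt = 6 + (0.752) − (-3.09) = 9.8 mm/day.

P ≈ 9.8 mm/day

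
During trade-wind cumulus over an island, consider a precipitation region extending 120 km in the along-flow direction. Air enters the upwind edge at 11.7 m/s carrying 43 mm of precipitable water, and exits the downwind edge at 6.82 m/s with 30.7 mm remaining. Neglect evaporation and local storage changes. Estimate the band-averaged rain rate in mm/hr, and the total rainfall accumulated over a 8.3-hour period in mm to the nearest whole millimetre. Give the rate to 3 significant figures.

R ≈ 8.81 mm/hr; total ≈ 73 mm

Column moisture flux per unit crosswind length is F = V × PW.
Inflow: F_in = 11.7 × 43 = 503.1 mm·m/s
Outflow: F_out = 6.82 × 30.7 = 209.374 mm·m/s
Steady-state rate R = (F_in − F_out)/L = (503.1 − 209.374) / 120000 m = 2.448e-03 mm/s.
R = 2.448e-03 × 3600 = 8.81 mm/hr.
Over 8.3 h: total = 8.81 × 8.3 = 73.123 ≈ 73 mm.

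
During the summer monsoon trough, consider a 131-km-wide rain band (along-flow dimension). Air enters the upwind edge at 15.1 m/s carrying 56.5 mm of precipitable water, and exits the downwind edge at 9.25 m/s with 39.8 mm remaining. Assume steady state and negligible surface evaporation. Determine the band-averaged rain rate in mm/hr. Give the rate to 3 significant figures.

Column moisture flux per unit crosswind length is F = V × PW.
Inflow: F_in = 15.1 × 56.5 = 853.15 mm·m/s
Outflow: F_out = 9.25 × 39.8 = 368.15 mm·m/s
Steady-state rate R = (F_in − F_out)/L = (853.15 − 368.15) / 131000 m = 3.702e-03 mm/s.
R = 3.702e-03 × 3600 = 13.3 mm/hr.

R ≈ 13.3 mm/hr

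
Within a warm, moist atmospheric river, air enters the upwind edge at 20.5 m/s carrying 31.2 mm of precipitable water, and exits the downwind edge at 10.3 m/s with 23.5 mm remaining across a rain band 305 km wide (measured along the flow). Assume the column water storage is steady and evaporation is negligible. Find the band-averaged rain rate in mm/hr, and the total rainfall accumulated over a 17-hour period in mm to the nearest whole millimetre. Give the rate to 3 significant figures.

R ≈ 4.69 mm/hr; total ≈ 80 mm

Column moisture flux per unit crosswind length is F = V × PW.
Inflow: F_in = 20.5 × 31.2 = 639.6 mm·m/s
Outflow: F_out = 10.3 × 23.5 = 242.05 mm·m/s
Steady-state rate R = (F_in − F_out)/L = (639.6 − 242.05) / 305000 m = 1.303e-03 mm/s.
R = 1.303e-03 × 3600 = 4.69 mm/hr.
Over 17 h: total = 4.69 × 17 = 79.73 ≈ 80 mm.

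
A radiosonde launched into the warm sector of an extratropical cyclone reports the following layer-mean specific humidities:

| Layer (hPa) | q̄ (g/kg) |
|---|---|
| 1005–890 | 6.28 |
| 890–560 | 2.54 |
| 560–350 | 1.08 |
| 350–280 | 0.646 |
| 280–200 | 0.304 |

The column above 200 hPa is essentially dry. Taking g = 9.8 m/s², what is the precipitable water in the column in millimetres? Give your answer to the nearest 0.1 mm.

Precipitable water is the column-integrated vapour mass per unit area: PW = (1/g) Σ q̄ Δp, with q in kg/kg and Δp in Pa (1 kg/m² of water = 1 mm).
Layer 1005–890 hPa: Δp = 115 hPa = 11500 Pa, q̄ = 0.00628 kg/kg → 0.00628 × 11500 / 9.8 = 7.37 mm
Layer 890–560 hPa: Δp = 330 hPa = 33000 Pa, q̄ = 0.00254 kg/kg → 0.00254 × 33000 / 9.8 = 8.55 mm
Layer 560–350 hPa: Δp = 210 hPa = 21000 Pa, q̄ = 0.00108 kg/kg → 0.00108 × 21000 / 9.8 = 2.31 mm
Layer 350–280 hPa: Δp = 70 hPa = 7000 Pa, q̄ = 0.000646 kg/kg → 0.000646 × 7000 / 9.8 = 0.46 mm
Layer 280–200 hPa: Δp = 80 hPa = 8000 Pa, q̄ = 0.000304 kg/kg → 0.000304 × 8000 / 9.8 = 0.25 mm
PW = 7.37 + 8.55 + 2.31 + 0.46 + 0.25 = 18.94 ≈ 18.9 mm.

PW ≈ 18.9 mm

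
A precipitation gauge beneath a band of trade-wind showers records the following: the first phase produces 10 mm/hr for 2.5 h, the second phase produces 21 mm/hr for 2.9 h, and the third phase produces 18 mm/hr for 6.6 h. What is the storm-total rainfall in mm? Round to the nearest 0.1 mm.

total ≈ 204.7 mm

Total = Σ Rᵢ Δtᵢ = 10 × 2.5 + 21 × 2.9 + 18 × 6.6
      = 25 + 60.9 + 118.8 = 204.7 mm.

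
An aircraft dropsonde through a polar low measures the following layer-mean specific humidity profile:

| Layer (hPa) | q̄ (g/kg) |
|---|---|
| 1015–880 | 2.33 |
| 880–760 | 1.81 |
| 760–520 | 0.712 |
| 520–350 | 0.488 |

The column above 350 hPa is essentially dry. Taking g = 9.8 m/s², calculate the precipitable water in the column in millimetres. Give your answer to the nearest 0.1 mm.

Precipitable water is the column-integrated vapour mass per unit area: PW = (1/g) Σ q̄ Δp, with q in kg/kg and Δp in Pa (1 kg/m² of water = 1 mm).
Layer 1015–880 hPa: Δp = 135 hPa = 13500 Pa, q̄ = 0.00233 kg/kg → 0.00233 × 13500 / 9.8 = 3.21 mm
Layer 880–760 hPa: Δp = 120 hPa = 12000 Pa, q̄ = 0.00181 kg/kg → 0.00181 × 12000 / 9.8 = 2.22 mm
Layer 760–520 hPa: Δp = 240 hPa = 24000 Pa, q̄ = 0.000712 kg/kg → 0.000712 × 24000 / 9.8 = 1.74 mm
Layer 520–350 hPa: Δp = 170 hPa = 17000 Pa, q̄ = 0.000488 kg/kg → 0.000488 × 17000 / 9.8 = 0.85 mm
PW = 3.21 + 2.22 + 1.74 + 0.85 = 8.02 ≈ 8.0 mm.

PW ≈ 8.0 mm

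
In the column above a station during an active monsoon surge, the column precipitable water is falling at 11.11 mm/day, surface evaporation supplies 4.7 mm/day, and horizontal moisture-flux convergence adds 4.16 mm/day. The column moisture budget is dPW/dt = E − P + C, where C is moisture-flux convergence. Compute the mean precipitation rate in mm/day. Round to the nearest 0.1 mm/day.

dPW/dt = -11.11 mm/day.
P = E + C − dPW/dt = 4.7 + (4.16) − (-11.11) = 20.0 mm/day.

P ≈ 20.0 mm/day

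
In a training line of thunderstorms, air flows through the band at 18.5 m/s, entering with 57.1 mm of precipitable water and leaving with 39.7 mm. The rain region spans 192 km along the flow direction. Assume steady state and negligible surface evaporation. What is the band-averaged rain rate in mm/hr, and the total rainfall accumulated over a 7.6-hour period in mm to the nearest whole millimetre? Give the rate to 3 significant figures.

Column moisture flux per unit crosswind length is F = V × PW.
Inflow: F_in = 18.5 × 57.1 = 1056.35 mm·m/s
Outflow: F_out = 18.5 × 39.7 = 734.45 mm·m/s
Steady-state rate R = (F_in − F_out)/L = (1056.35 − 734.45) / 192000 m = 1.677e-03 mm/s.
R = 1.677e-03 × 3600 = 6.04 mm/hr.
Over 7.6 h: total = 6.04 × 7.6 = 45.904 ≈ 46 mm.

R ≈ 6.04 mm/hr; total ≈ 46 mm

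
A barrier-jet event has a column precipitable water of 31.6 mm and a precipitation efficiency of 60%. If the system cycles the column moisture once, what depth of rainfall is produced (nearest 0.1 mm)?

rainfall ≈ 19.0 mm

Rainfall = ε × PW = 0.60 × 31.6 = 19.0 mm.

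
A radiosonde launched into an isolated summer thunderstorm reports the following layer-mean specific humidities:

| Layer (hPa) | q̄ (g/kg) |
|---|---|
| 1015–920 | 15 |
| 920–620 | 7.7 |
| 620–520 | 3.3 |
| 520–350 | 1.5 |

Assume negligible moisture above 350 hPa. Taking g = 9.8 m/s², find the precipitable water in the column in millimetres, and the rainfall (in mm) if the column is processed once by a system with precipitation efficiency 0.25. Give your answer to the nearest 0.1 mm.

PW ≈ 44.1 mm; rainfall ≈ 11.0 mm

Precipitable water is the column-integrated vapour mass per unit area: PW = (1/g) Σ q̄ Δp, with q in kg/kg and Δp in Pa (1 kg/m² of water = 1 mm).
Layer 1015–920 hPa: Δp = 95 hPa = 9500 Pa, q̄ = 0.015 kg/kg → 0.015 × 9500 / 9.8 = 14.54 mm
Layer 920–620 hPa: Δp = 300 hPa = 30000 Pa, q̄ = 0.0077 kg/kg → 0.0077 × 30000 / 9.8 = 23.57 mm
Layer 620–520 hPa: Δp = 100 hPa = 10000 Pa, q̄ = 0.0033 kg/kg → 0.0033 × 10000 / 9.8 = 3.37 mm
Layer 520–350 hPa: Δp = 170 hPa = 17000 Pa, q̄ = 0.0015 kg/kg → 0.0015 × 17000 / 9.8 = 2.60 mm
PW = 14.54 + 23.57 + 3.37 + 2.60 = 44.08 ≈ 44.1 mm.
Rainfall = ε × PW = 0.25 × 44.1 = 11.0 mm.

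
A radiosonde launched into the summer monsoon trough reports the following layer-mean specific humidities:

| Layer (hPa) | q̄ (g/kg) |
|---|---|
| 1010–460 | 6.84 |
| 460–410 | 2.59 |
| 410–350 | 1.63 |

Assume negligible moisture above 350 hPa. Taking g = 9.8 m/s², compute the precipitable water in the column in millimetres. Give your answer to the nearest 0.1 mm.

PW ≈ 40.7 mm

Precipitable water is the column-integrated vapour mass per unit area: PW = (1/g) Σ q̄ Δp, with q in kg/kg and Δp in Pa (1 kg/m² of water = 1 mm).
Layer 1010–460 hPa: Δp = 550 hPa = 55000 Pa, q̄ = 0.00684 kg/kg → 0.00684 × 55000 / 9.8 = 38.39 mm
Layer 460–410 hPa: Δp = 50 hPa = 5000 Pa, q̄ = 0.00259 kg/kg → 0.00259 × 5000 / 9.8 = 1.32 mm
Layer 410–350 hPa: Δp = 60 hPa = 6000 Pa, q̄ = 0.00163 kg/kg → 0.00163 × 6000 / 9.8 = 1.00 mm
PW = 38.39 + 1.32 + 1.00 = 40.71 ≈ 40.7 mm.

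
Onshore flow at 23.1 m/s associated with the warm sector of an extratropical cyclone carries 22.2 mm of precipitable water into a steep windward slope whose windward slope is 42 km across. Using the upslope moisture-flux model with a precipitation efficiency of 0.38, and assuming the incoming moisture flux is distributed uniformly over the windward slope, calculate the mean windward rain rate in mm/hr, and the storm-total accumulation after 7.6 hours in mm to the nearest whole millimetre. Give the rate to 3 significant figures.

R ≈ 16.7 mm/hr; total ≈ 127 mm

Incoming column moisture flux per unit ridge length: F = V × PW = 23.1 × 22.2 = 512.82 mm·m/s.
Spread over the 42 km slope with efficiency ε = 0.38: R = ε·F/W = 0.38 × 512.82 / 42000 m = 4.640e-03 mm/s.
R = 4.640e-03 × 3600 = 16.7 mm/hr.
Over 7.6 h: total = 16.7 × 7.6 = 126.92 ≈ 127 mm.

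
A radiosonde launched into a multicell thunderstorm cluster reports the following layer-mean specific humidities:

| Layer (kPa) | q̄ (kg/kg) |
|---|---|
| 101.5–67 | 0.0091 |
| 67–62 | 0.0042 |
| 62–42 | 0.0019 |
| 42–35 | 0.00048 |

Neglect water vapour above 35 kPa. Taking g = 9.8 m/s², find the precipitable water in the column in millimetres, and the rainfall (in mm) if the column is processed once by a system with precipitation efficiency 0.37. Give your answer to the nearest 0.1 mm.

PW ≈ 38.4 mm; rainfall ≈ 14.2 mm

Precipitable water is the column-integrated vapour mass per unit area: PW = (1/g) Σ q̄ Δp, with q in kg/kg and Δp in Pa (1 kg/m² of water = 1 mm).
Layer 101.5–67 kPa: Δp = 345 hPa = 34500 Pa, q̄ = 0.0091 kg/kg → 0.0091 × 34500 / 9.8 = 32.04 mm
Layer 67–62 kPa: Δp = 50 hPa = 5000 Pa, q̄ = 0.0042 kg/kg → 0.0042 × 5000 / 9.8 = 2.14 mm
Layer 62–42 kPa: Δp = 200 hPa = 20000 Pa, q̄ = 0.0019 kg/kg → 0.0019 × 20000 / 9.8 = 3.88 mm
Layer 42–35 kPa: Δp = 70 hPa = 7000 Pa, q̄ = 0.00048 kg/kg → 0.00048 × 7000 / 9.8 = 0.34 mm
PW = 32.04 + 2.14 + 3.88 + 0.34 = 38.40 ≈ 38.4 mm.
Rainfall = ε × PW = 0.37 × 38.4 = 14.2 mm.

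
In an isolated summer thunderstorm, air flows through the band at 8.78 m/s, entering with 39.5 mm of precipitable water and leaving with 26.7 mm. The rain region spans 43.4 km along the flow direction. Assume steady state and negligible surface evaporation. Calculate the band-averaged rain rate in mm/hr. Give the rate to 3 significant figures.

Column moisture flux per unit crosswind length is F = V × PW.
Inflow: F_in = 8.78 × 39.5 = 346.81 mm·m/s
Outflow: F_out = 8.78 × 26.7 = 234.426 mm·m/s
Steady-state rate R = (F_in − F_out)/L = (346.81 − 234.426) / 43400 m = 2.589e-03 mm/s.
R = 2.589e-03 × 3600 = 9.32 mm/hr.

R ≈ 9.32 mm/hr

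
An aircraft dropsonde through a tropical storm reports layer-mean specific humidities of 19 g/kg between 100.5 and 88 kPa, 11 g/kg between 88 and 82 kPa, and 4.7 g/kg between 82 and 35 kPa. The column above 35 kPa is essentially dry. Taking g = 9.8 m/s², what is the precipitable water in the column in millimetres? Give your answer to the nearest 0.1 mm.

Precipitable water is the column-integrated vapour mass per unit area: PW = (1/g) Σ q̄ Δp, with q in kg/kg and Δp in Pa (1 kg/m² of water = 1 mm).
Layer 100.5–88 kPa: Δp = 125 hPa = 12500 Pa, q̄ = 0.019 kg/kg → 0.019 × 12500 / 9.8 = 24.23 mm
Layer 88–82 kPa: Δp = 60 hPa = 6000 Pa, q̄ = 0.011 kg/kg → 0.011 × 6000 / 9.8 = 6.73 mm
Layer 82–35 kPa: Δp = 470 hPa = 47000 Pa, q̄ = 0.0047 kg/kg → 0.0047 × 47000 / 9.8 = 22.54 mm
PW = 24.23 + 6.73 + 22.54 = 53.50 ≈ 53.5 mm.

PW ≈ 53.5 mm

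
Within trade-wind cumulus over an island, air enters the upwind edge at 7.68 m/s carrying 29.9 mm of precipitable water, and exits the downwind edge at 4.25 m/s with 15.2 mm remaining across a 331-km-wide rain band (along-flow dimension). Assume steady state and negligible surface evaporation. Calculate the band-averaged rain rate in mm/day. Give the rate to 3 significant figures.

R ≈ 43.1 mm/day

Column moisture flux per unit crosswind length is F = V × PW.
Inflow: F_in = 7.68 × 29.9 = 229.632 mm·m/s
Outflow: F_out = 4.25 × 15.2 = 64.6 mm·m/s
Steady-state rate R = (F_in − F_out)/L = (229.632 − 64.6) / 331000 m = 4.986e-04 mm/s.
R = 4.986e-04 × 3600 × 24 = 43.1 mm/day.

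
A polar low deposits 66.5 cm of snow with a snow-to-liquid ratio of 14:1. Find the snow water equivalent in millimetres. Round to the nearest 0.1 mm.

SWE = snow depth / ratio = 66.5 cm / 14 = 4.750 cm = 47.5 mm.

SWE ≈ 47.5 mm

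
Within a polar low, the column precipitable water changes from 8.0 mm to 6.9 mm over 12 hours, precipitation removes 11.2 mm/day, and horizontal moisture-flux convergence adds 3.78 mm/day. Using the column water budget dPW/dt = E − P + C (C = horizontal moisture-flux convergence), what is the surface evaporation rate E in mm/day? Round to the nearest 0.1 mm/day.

dPW/dt = (6.9 − 8.0) mm / (12/24 day) = -2.200 mm/day.
E = dPW/dt + P − C = (-2.200) + 11.2 − (3.78) = 5.2 mm/day.

E ≈ 5.2 mm/day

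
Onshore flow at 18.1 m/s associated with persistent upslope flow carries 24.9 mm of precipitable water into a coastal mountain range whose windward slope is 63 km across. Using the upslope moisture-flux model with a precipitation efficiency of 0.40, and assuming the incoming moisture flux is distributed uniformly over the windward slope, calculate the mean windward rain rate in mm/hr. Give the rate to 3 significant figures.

Incoming column moisture flux per unit ridge length: F = V × PW = 18.1 × 24.9 = 450.69 mm·m/s.
Spread over the 63 km slope with efficiency ε = 0.40: R = ε·F/W = 0.40 × 450.69 / 63000 m = 2.862e-03 mm/s.
R = 2.862e-03 × 3600 = 10.3 mm/hr.

R ≈ 10.3 mm/hr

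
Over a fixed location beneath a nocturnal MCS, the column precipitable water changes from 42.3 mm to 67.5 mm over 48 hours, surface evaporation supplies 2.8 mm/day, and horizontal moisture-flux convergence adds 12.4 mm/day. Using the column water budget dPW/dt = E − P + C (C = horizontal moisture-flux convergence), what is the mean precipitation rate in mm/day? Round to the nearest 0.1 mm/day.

P ≈ 2.6 mm/day

dPW/dt = (67.5 − 42.3) mm / (48/24 day) = +12.600 mm/day.
P = E + C − dPW/dt = 2.8 + (12.4) − (+12.600) = 2.6 mm/day.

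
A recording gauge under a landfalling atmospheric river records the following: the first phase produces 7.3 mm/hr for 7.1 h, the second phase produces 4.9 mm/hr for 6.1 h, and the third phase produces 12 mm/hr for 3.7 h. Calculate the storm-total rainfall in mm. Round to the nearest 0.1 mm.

Total = Σ Rᵢ Δtᵢ = 7.3 × 7.1 + 4.9 × 6.1 + 12 × 3.7
      = 51.83 + 29.89 + 44.4 = 126.1 mm.

total ≈ 126.1 mm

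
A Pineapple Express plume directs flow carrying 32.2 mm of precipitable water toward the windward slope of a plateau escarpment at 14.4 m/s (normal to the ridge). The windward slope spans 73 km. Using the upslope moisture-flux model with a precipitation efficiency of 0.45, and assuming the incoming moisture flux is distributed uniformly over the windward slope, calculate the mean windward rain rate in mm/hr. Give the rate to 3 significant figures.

Incoming column moisture flux per unit ridge length: F = V × PW = 14.4 × 32.2 = 463.68 mm·m/s.
Spread over the 73 km slope with efficiency ε = 0.45: R = ε·F/W = 0.45 × 463.68 / 73000 m = 2.858e-03 mm/s.
R = 2.858e-03 × 3600 = 10.3 mm/hr.

R ≈ 10.3 mm/hr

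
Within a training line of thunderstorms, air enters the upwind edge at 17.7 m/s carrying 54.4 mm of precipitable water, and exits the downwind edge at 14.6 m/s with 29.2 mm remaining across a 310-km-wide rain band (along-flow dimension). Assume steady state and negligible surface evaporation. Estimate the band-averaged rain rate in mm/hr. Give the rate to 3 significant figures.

Column moisture flux per unit crosswind length is F = V × PW.
Inflow: F_in = 17.7 × 54.4 = 962.88 mm·m/s
Outflow: F_out = 14.6 × 29.2 = 426.32 mm·m/s
Steady-state rate R = (F_in − F_out)/L = (962.88 − 426.32) / 310000 m = 1.731e-03 mm/s.
R = 1.731e-03 × 3600 = 6.23 mm/hr.

R ≈ 6.23 mm/hr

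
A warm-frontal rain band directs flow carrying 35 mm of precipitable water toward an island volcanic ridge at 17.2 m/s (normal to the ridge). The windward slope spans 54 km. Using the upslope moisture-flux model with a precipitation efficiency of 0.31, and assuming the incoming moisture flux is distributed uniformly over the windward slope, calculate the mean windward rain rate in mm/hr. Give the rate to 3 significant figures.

Incoming column moisture flux per unit ridge length: F = V × PW = 17.2 × 35 = 602 mm·m/s.
Spread over the 54 km slope with efficiency ε = 0.31: R = ε·F/W = 0.31 × 602 / 54000 m = 3.456e-03 mm/s.
R = 3.456e-03 × 3600 = 12.4 mm/hr.

R ≈ 12.4 mm/hr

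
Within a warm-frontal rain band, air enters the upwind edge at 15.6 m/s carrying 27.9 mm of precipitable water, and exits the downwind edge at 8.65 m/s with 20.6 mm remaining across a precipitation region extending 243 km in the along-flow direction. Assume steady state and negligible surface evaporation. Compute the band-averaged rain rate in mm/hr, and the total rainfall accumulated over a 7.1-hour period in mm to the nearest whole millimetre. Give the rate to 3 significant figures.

Column moisture flux per unit crosswind length is F = V × PW.
Inflow: F_in = 15.6 × 27.9 = 435.24 mm·m/s
Outflow: F_out = 8.65 × 20.6 = 178.19 mm·m/s
Steady-state rate R = (F_in − F_out)/L = (435.24 − 178.19) / 243000 m = 1.058e-03 mm/s.
R = 1.058e-03 × 3600 = 3.81 mm/hr.
Over 7.1 h: total = 3.81 × 7.1 = 27.051 ≈ 27 mm.

R ≈ 3.81 mm/hr; total ≈ 27 mm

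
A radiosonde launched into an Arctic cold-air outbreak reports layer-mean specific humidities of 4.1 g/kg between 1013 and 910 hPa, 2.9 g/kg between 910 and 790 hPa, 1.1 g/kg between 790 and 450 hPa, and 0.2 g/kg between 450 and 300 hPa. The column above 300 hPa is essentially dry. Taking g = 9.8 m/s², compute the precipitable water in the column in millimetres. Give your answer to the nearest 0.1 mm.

Precipitable water is the column-integrated vapour mass per unit area: PW = (1/g) Σ q̄ Δp, with q in kg/kg and Δp in Pa (1 kg/m² of water = 1 mm).
Layer 1013–910 hPa: Δp = 103 hPa = 10300 Pa, q̄ = 0.0041 kg/kg → 0.0041 × 10300 / 9.8 = 4.31 mm
Layer 910–790 hPa: Δp = 120 hPa = 12000 Pa, q̄ = 0.0029 kg/kg → 0.0029 × 12000 / 9.8 = 3.55 mm
Layer 790–450 hPa: Δp = 340 hPa = 34000 Pa, q̄ = 0.0011 kg/kg → 0.0011 × 34000 / 9.8 = 3.82 mm
Layer 450–300 hPa: Δp = 150 hPa = 15000 Pa, q̄ = 0.0002 kg/kg → 0.0002 × 15000 / 9.8 = 0.31 mm
PW = 4.31 + 3.55 + 3.82 + 0.31 = 11.99 ≈ 12.0 mm.

PW ≈ 12.0 mm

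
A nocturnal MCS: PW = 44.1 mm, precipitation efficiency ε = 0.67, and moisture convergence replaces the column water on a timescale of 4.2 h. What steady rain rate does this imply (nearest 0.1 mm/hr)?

R ≈ 7.0 mm/hr

Each overturning extracts ε × PW = 0.67 × 44.1 = 29.547 mm.
Rate = ε·PW / τ = 29.547 / 4.2 h = 7.0 mm/hr.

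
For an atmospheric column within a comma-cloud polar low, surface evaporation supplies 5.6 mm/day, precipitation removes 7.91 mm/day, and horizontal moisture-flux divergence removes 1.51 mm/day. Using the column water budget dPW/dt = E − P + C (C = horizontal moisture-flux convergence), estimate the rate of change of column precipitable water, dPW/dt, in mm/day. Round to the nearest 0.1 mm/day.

dPW/dt = E − P + C = 5.6 − 7.91 + (-1.51) = -3.8 mm/day.

dPW/dt ≈ -3.8 mm/day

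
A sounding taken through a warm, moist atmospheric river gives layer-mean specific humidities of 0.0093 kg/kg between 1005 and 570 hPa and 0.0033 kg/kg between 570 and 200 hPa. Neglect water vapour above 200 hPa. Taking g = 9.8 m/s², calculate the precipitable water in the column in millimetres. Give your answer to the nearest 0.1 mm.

PW ≈ 53.7 mm

Precipitable water is the column-integrated vapour mass per unit area: PW = (1/g) Σ q̄ Δp, with q in kg/kg and Δp in Pa (1 kg/m² of water = 1 mm).
Layer 1005–570 hPa: Δp = 435 hPa = 43500 Pa, q̄ = 0.0093 kg/kg → 0.0093 × 43500 / 9.8 = 41.28 mm
Layer 570–200 hPa: Δp = 370 hPa = 37000 Pa, q̄ = 0.0033 kg/kg → 0.0033 × 37000 / 9.8 = 12.46 mm
PW = 41.28 + 12.46 = 53.74 ≈ 53.7 mm.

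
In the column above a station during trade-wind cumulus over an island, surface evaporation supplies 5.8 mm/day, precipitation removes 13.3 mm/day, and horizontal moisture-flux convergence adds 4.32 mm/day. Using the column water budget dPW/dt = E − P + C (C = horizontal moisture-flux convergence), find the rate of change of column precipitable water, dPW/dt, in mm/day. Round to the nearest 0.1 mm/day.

dPW/dt ≈ -3.2 mm/day

dPW/dt = E − P + C = 5.8 − 13.3 + (4.32) = -3.2 mm/day.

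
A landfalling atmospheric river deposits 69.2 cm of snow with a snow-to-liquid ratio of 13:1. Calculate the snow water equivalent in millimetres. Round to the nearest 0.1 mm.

SWE ≈ 53.2 mm

SWE = snow depth / ratio = 69.2 cm / 13 = 5.323 cm = 53.2 mm.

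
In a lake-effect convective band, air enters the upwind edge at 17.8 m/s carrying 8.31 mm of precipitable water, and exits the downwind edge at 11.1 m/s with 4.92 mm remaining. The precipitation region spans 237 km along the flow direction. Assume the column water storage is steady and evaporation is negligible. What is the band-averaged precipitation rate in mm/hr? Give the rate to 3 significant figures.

Column moisture flux per unit crosswind length is F = V × PW.
Inflow: F_in = 17.8 × 8.31 = 147.918 mm·m/s
Outflow: F_out = 11.1 × 4.92 = 54.612 mm·m/s
Steady-state rate R = (F_in − F_out)/L = (147.918 − 54.612) / 237000 m = 3.937e-04 mm/s.
R = 3.937e-04 × 3600 = 1.42 mm/hr.

R ≈ 1.42 mm/hr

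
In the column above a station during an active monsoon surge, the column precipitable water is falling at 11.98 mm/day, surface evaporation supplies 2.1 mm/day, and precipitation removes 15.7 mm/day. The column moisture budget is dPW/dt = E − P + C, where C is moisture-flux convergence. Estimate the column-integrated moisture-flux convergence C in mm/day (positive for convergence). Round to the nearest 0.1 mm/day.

dPW/dt = -11.98 mm/day.
C = dPW/dt − E + P = (-11.98) − 2.1 + 15.7 = 1.6 mm/day.

C ≈ 1.6 mm/day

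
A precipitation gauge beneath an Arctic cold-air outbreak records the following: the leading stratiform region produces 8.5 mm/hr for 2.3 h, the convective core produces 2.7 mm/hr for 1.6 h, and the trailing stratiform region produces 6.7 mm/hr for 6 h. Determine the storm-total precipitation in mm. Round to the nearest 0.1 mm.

total ≈ 64.1 mm

Total = Σ Rᵢ Δtᵢ = 8.5 × 2.3 + 2.7 × 1.6 + 6.7 × 6
      = 19.55 + 4.32 + 40.2 = 64.1 mm.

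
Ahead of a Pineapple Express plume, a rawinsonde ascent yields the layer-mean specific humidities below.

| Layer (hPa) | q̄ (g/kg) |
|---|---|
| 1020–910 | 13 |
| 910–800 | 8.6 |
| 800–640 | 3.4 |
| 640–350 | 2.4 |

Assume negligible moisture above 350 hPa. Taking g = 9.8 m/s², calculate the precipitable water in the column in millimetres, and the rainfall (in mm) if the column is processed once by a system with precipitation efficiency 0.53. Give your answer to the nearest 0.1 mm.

Precipitable water is the column-integrated vapour mass per unit area: PW = (1/g) Σ q̄ Δp, with q in kg/kg and Δp in Pa (1 kg/m² of water = 1 mm).
Layer 1020–910 hPa: Δp = 110 hPa = 11000 Pa, q̄ = 0.013 kg/kg → 0.013 × 11000 / 9.8 = 14.59 mm
Layer 910–800 hPa: Δp = 110 hPa = 11000 Pa, q̄ = 0.0086 kg/kg → 0.0086 × 11000 / 9.8 = 9.65 mm
Layer 800–640 hPa: Δp = 160 hPa = 16000 Pa, q̄ = 0.0034 kg/kg → 0.0034 × 16000 / 9.8 = 5.55 mm
Layer 640–350 hPa: Δp = 290 hPa = 29000 Pa, q̄ = 0.0024 kg/kg → 0.0024 × 29000 / 9.8 = 7.10 mm
PW = 14.59 + 9.65 + 5.55 + 7.10 = 36.89 ≈ 36.9 mm.
Rainfall = ε × PW = 0.53 × 36.9 = 19.6 mm.

PW ≈ 36.9 mm; rainfall ≈ 19.6 mm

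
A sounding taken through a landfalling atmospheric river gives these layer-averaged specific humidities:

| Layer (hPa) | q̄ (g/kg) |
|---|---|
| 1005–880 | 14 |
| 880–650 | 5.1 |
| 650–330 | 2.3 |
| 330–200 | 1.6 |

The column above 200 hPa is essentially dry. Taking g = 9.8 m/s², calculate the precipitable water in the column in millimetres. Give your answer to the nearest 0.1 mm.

PW ≈ 39.5 mm

Precipitable water is the column-integrated vapour mass per unit area: PW = (1/g) Σ q̄ Δp, with q in kg/kg and Δp in Pa (1 kg/m² of water = 1 mm).
Layer 1005–880 hPa: Δp = 125 hPa = 12500 Pa, q̄ = 0.014 kg/kg → 0.014 × 12500 / 9.8 = 17.86 mm
Layer 880–650 hPa: Δp = 230 hPa = 23000 Pa, q̄ = 0.0051 kg/kg → 0.0051 × 23000 / 9.8 = 11.97 mm
Layer 650–330 hPa: Δp = 320 hPa = 32000 Pa, q̄ = 0.0023 kg/kg → 0.0023 × 32000 / 9.8 = 7.51 mm
Layer 330–200 hPa: Δp = 130 hPa = 13000 Pa, q̄ = 0.0016 kg/kg → 0.0016 × 13000 / 9.8 = 2.12 mm
PW = 17.86 + 11.97 + 7.51 + 2.12 = 39.46 ≈ 39.5 mm.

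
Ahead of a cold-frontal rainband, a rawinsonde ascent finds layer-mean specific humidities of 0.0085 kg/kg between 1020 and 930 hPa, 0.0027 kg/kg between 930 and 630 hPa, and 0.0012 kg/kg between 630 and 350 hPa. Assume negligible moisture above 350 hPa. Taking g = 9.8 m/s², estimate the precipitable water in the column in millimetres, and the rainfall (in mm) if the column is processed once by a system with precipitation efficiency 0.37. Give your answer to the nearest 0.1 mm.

Precipitable water is the column-integrated vapour mass per unit area: PW = (1/g) Σ q̄ Δp, with q in kg/kg and Δp in Pa (1 kg/m² of water = 1 mm).
Layer 1020–930 hPa: Δp = 90 hPa = 9000 Pa, q̄ = 0.0085 kg/kg → 0.0085 × 9000 / 9.8 = 7.81 mm
Layer 930–630 hPa: Δp = 300 hPa = 30000 Pa, q̄ = 0.0027 kg/kg → 0.0027 × 30000 / 9.8 = 8.27 mm
Layer 630–350 hPa: Δp = 280 hPa = 28000 Pa, q̄ = 0.0012 kg/kg → 0.0012 × 28000 / 9.8 = 3.43 mm
PW = 7.81 + 8.27 + 3.43 = 19.51 ≈ 19.5 mm.
Rainfall = ε × PW = 0.37 × 19.5 = 7.2 mm.

PW ≈ 19.5 mm; rainfall ≈ 7.2 mm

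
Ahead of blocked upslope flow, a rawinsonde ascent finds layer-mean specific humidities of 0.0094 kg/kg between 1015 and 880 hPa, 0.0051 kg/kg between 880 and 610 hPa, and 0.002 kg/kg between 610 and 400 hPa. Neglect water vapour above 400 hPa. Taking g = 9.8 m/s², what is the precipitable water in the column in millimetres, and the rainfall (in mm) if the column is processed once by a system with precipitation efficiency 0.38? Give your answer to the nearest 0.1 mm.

PW ≈ 31.3 mm; rainfall ≈ 11.9 mm

Precipitable water is the column-integrated vapour mass per unit area: PW = (1/g) Σ q̄ Δp, with q in kg/kg and Δp in Pa (1 kg/m² of water = 1 mm).
Layer 1015–880 hPa: Δp = 135 hPa = 13500 Pa, q̄ = 0.0094 kg/kg → 0.0094 × 13500 / 9.8 = 12.95 mm
Layer 880–610 hPa: Δp = 270 hPa = 27000 Pa, q̄ = 0.0051 kg/kg → 0.0051 × 27000 / 9.8 = 14.05 mm
Layer 610–400 hPa: Δp = 210 hPa = 21000 Pa, q̄ = 0.002 kg/kg → 0.002 × 21000 / 9.8 = 4.29 mm
PW = 12.95 + 14.05 + 4.29 = 31.29 ≈ 31.3 mm.
Rainfall = ε × PW = 0.38 × 31.3 = 11.9 mm.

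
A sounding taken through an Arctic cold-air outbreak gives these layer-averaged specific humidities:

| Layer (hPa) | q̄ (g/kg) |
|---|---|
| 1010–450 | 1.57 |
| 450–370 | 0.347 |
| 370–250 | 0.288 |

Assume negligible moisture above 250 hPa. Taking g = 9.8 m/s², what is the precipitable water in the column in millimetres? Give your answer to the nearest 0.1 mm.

PW ≈ 9.6 mm

Precipitable water is the column-integrated vapour mass per unit area: PW = (1/g) Σ q̄ Δp, with q in kg/kg and Δp in Pa (1 kg/m² of water = 1 mm).
Layer 1010–450 hPa: Δp = 560 hPa = 56000 Pa, q̄ = 0.00157 kg/kg → 0.00157 × 56000 / 9.8 = 8.97 mm
Layer 450–370 hPa: Δp = 80 hPa = 8000 Pa, q̄ = 0.000347 kg/kg → 0.000347 × 8000 / 9.8 = 0.28 mm
Layer 370–250 hPa: Δp = 120 hPa = 12000 Pa, q̄ = 0.000288 kg/kg → 0.000288 × 12000 / 9.8 = 0.35 mm
PW = 8.97 + 0.28 + 0.35 = 9.60 ≈ 9.6 mm.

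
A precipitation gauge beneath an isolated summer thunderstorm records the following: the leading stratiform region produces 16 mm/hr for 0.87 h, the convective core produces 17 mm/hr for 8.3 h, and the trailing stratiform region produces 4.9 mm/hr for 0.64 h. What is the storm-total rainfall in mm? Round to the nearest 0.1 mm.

Total = Σ Rᵢ Δtᵢ = 16 × 0.87 + 17 × 8.3 + 4.9 × 0.64
      = 13.92 + 141.1 + 3.136 = 158.2 mm.

total ≈ 158.2 mm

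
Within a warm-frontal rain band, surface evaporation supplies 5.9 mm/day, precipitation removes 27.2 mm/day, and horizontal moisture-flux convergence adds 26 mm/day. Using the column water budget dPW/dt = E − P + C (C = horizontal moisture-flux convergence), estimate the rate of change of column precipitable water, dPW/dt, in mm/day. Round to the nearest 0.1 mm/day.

dPW/dt ≈ 4.7 mm/day

dPW/dt = E − P + C = 5.9 − 27.2 + (26) = 4.7 mm/day.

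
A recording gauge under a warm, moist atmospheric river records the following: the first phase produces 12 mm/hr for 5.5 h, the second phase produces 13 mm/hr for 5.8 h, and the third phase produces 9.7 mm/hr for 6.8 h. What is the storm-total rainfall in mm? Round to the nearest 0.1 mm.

Total = Σ Rᵢ Δtᵢ = 12 × 5.5 + 13 × 5.8 + 9.7 × 6.8
      = 66 + 75.4 + 65.96 = 207.4 mm.

total ≈ 207.4 mm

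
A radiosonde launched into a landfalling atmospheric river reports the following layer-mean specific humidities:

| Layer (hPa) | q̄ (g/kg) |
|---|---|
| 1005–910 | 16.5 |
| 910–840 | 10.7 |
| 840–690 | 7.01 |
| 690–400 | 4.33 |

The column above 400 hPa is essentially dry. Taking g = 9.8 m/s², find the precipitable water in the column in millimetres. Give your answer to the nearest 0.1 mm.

PW ≈ 47.2 mm

Precipitable water is the column-integrated vapour mass per unit area: PW = (1/g) Σ q̄ Δp, with q in kg/kg and Δp in Pa (1 kg/m² of water = 1 mm).
Layer 1005–910 hPa: Δp = 95 hPa = 9500 Pa, q̄ = 0.0165 kg/kg → 0.0165 × 9500 / 9.8 = 15.99 mm
Layer 910–840 hPa: Δp = 70 hPa = 7000 Pa, q̄ = 0.0107 kg/kg → 0.0107 × 7000 / 9.8 = 7.64 mm
Layer 840–690 hPa: Δp = 150 hPa = 15000 Pa, q̄ = 0.00701 kg/kg → 0.00701 × 15000 / 9.8 = 10.73 mm
Layer 690–400 hPa: Δp = 290 hPa = 29000 Pa, q̄ = 0.00433 kg/kg → 0.00433 × 29000 / 9.8 = 12.81 mm
PW = 15.99 + 7.64 + 10.73 + 12.81 = 47.17 ≈ 47.2 mm.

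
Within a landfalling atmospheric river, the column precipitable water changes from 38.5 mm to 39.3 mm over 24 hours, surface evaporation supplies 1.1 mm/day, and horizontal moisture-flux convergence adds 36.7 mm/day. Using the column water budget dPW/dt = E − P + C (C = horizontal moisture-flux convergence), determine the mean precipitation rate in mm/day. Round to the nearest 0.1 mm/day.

dPW/dt = (39.3 − 38.5) mm / (24/24 day) = +0.800 mm/day.
P = E + C − dPW/dt = 1.1 + (36.7) − (+0.800) = 37.0 mm/day.

P ≈ 37.0 mm/day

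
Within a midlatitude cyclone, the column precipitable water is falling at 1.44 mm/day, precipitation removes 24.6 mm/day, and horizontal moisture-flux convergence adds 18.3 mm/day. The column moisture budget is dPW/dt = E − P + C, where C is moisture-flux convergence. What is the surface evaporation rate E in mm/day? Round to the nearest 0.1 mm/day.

dPW/dt = -1.44 mm/day.
E = dPW/dt + P − C = (-1.44) + 24.6 − (18.3) = 4.9 mm/day.

E ≈ 4.9 mm/day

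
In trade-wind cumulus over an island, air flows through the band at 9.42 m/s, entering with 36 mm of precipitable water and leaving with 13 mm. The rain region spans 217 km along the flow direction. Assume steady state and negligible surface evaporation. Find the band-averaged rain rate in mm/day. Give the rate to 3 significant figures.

Column moisture flux per unit crosswind length is F = V × PW.
Inflow: F_in = 9.42 × 36 = 339.12 mm·m/s
Outflow: F_out = 9.42 × 13 = 122.46 mm·m/s
Steady-state rate R = (F_in − F_out)/L = (339.12 − 122.46) / 217000 m = 9.984e-04 mm/s.
R = 9.984e-04 × 3600 × 24 = 86.3 mm/day.

R ≈ 86.3 mm/day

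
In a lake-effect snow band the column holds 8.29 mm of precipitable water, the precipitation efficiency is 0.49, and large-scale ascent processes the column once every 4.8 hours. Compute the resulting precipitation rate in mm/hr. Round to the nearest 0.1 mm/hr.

R ≈ 0.8 mm/hr

Each overturning extracts ε × PW = 0.49 × 8.29 = 4.0621 mm.
Rate = ε·PW / τ = 4.0621 / 4.8 h = 0.8 mm/hr.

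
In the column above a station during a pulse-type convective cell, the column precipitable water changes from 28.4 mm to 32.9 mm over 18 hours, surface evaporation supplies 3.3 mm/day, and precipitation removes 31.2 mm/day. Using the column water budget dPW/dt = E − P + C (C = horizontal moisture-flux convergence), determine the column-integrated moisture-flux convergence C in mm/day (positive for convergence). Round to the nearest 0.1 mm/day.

dPW/dt = (32.9 − 28.4) mm / (18/24 day) = +6.000 mm/day.
C = dPW/dt − E + P = (+6.000) − 3.3 + 31.2 = 33.9 mm/day.

C ≈ 33.9 mm/day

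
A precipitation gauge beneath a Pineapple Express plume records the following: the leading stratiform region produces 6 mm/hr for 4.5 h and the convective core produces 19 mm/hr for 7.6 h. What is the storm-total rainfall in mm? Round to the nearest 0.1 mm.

total ≈ 171.4 mm

Total = Σ Rᵢ Δtᵢ = 6 × 4.5 + 19 × 7.6
      = 27 + 144.4 = 171.4 mm.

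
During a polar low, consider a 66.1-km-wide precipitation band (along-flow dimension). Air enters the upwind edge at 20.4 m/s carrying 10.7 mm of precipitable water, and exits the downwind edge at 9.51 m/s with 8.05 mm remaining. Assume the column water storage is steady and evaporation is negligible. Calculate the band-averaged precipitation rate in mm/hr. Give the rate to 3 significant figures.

Column moisture flux per unit crosswind length is F = V × PW.
Inflow: F_in = 20.4 × 10.7 = 218.28 mm·m/s
Outflow: F_out = 9.51 × 8.05 = 76.5555 mm·m/s
Steady-state rate R = (F_in − F_out)/L = (218.28 − 76.5555) / 66100 m = 2.144e-03 mm/s.
R = 2.144e-03 × 3600 = 7.72 mm/hr.

R ≈ 7.72 mm/hr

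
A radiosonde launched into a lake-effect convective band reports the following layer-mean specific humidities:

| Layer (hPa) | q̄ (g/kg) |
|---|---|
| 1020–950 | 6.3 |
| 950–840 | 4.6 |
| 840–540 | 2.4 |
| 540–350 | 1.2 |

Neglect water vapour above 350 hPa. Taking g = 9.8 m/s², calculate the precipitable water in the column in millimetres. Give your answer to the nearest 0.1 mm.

PW ≈ 19.3 mm

Precipitable water is the column-integrated vapour mass per unit area: PW = (1/g) Σ q̄ Δp, with q in kg/kg and Δp in Pa (1 kg/m² of water = 1 mm).
Layer 1020–950 hPa: Δp = 70 hPa = 7000 Pa, q̄ = 0.0063 kg/kg → 0.0063 × 7000 / 9.8 = 4.50 mm
Layer 950–840 hPa: Δp = 110 hPa = 11000 Pa, q̄ = 0.0046 kg/kg → 0.0046 × 11000 / 9.8 = 5.16 mm
Layer 840–540 hPa: Δp = 300 hPa = 30000 Pa, q̄ = 0.0024 kg/kg → 0.0024 × 30000 / 9.8 = 7.35 mm
Layer 540–350 hPa: Δp = 190 hPa = 19000 Pa, q̄ = 0.0012 kg/kg → 0.0012 × 19000 / 9.8 = 2.33 mm
PW = 4.50 + 5.16 + 7.35 + 2.33 = 19.34 ≈ 19.3 mm.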